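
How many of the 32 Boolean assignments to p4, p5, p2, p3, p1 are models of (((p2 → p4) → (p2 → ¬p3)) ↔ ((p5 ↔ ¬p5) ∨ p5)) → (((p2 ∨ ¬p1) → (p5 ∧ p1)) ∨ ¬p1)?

Initial set: {((((p2 → p4) → (p2 → ¬p3)) ↔ ((p5 ↔ ¬p5) ∨ p5)) → (((p2 ∨ ¬p1) → (p5 ∧ p1)) ∨ ¬p1))}.
((((p2 → p4) → (p2 → ¬p3)) ↔ ((p5 ↔ ¬p5) ∨ p5)) → (((p2 ∨ ¬p1) → (p5 ∧ p1)) ∨ ¬p1)): β-rule — branch into ¬(((p2 → p4) → (p2 → ¬p3)) ↔ ((p5 ↔ ¬p5) ∨ p5))  //  (((p2 ∨ ¬p1) → (p5 ∧ p1)) ∨ ¬p1).
  branch 1 (add ¬(((p2 → p4) → (p2 → ¬p3)) ↔ ((p5 ↔ ¬p5) ∨ p5))):
    ¬(((p2 → p4) → (p2 → ¬p3)) ↔ ((p5 ↔ ¬p5) ∨ p5)): β-rule — branch into ((p2 → p4) → (p2 → ¬p3)), ¬((p5 ↔ ¬p5) ∨ p5)  //  ¬((p2 → p4) → (p2 → ¬p3)), ((p5 ↔ ¬p5) ∨ p5).
      branch 1.1 (add ((p2 → p4) → (p2 → ¬p3)), ¬((p5 ↔ ¬p5) ∨ p5)):
        ¬((p5 ↔ ¬p5) ∨ p5): α-rule — add ¬(p5 ↔ ¬p5), ¬p5.
        ((p2 → p4) → (p2 → ¬p3)): β-rule — branch into ¬(p2 → p4)  //  (p2 → ¬p3).
          branch 1.1.1 (add ¬(p2 → p4)):
            ¬(p2 → p4): α-rule — add p2, ¬p4.
            ¬(p5 ↔ ¬p5): β-rule — branch into p5, ¬¬p5  //  ¬p5, ¬p5.
              branch 1.1.1.1 (add p5, ¬¬p5):
                × closes — contains both p5 and ¬p5.
              branch 1.1.1.2 (add ¬p5, ¬p5):
                ○ open, literals {p2=1, p4=0, p5=0}.
          branch 1.1.2 (add (p2 → ¬p3)):
            ¬(p5 ↔ ¬p5): β-rule — branch into p5, ¬¬p5  //  ¬p5, ¬p5.
              branch 1.1.2.1 (add p5, ¬¬p5):
                × closes — contains both p5 and ¬p5.
              branch 1.1.2.2 (add ¬p5, ¬p5):
                (p2 → ¬p3): β-rule — branch into ¬p2  //  ¬p3.
                  branch 1.1.2.2.1 (add ¬p2):
                    ○ open, literals {p2=0, p5=0}.
                  branch 1.1.2.2.2 (add ¬p3):
                    ○ open, literals {p3=0, p5=0}.
      branch 1.2 (add ¬((p2 → p4) → (p2 → ¬p3)), ((p5 ↔ ¬p5) ∨ p5)):
        ¬((p2 → p4) → (p2 → ¬p3)): α-rule — add (p2 → p4), ¬(p2 → ¬p3).
        ¬(p2 → ¬p3): α-rule — add p2, ¬¬p3.
        ((p5 ↔ ¬p5) ∨ p5): β-rule — branch into (p5 ↔ ¬p5)  //  p5.
          branch 1.2.1 (add (p5 ↔ ¬p5)):
            (p2 → p4): β-rule — branch into ¬p2  //  p4.
              branch 1.2.1.1 (add ¬p2):
                × closes — contains both p2 and ¬p2.
              branch 1.2.1.2 (add p4):
                (p5 ↔ ¬p5): β-rule — branch into p5, ¬p5  //  ¬p5, ¬¬p5.
                  branch 1.2.1.2.1 (add p5, ¬p5):
                    × closes — contains both p5 and ¬p5.
                  branch 1.2.1.2.2 (add ¬p5, ¬¬p5):
                    × closes — contains both p5 and ¬p5.
          branch 1.2.2 (add p5):
            (p2 → p4): β-rule — branch into ¬p2  //  p4.
              branch 1.2.2.1 (add ¬p2):
                × closes — contains both p2 and ¬p2.
              branch 1.2.2.2 (add p4):
                ○ open, literals {p2=1, p3=1, p4=1, p5=1}.
  branch 2 (add (((p2 ∨ ¬p1) → (p5 ∧ p1)) ∨ ¬p1)):
    (((p2 ∨ ¬p1) → (p5 ∧ p1)) ∨ ¬p1): β-rule — branch into ((p2 ∨ ¬p1) → (p5 ∧ p1))  //  ¬p1.
      branch 2.1 (add ((p2 ∨ ¬p1) → (p5 ∧ p1))):
        ((p2 ∨ ¬p1) → (p5 ∧ p1)): β-rule — branch into ¬(p2 ∨ ¬p1)  //  (p5 ∧ p1).
          branch 2.1.1 (add ¬(p2 ∨ ¬p1)):
            ¬(p2 ∨ ¬p1): α-rule — add ¬p2, ¬¬p1.
            ○ open, literals {p1=1, p2=0}.
          branch 2.1.2 (add (p5 ∧ p1)):
            (p5 ∧ p1): α-rule — add p5, p1.
            ○ open, literals {p1=1, p5=1}.
      branch 2.2 (add ¬p1):
        ○ open, literals {p1=0}.
6 branches closed, 7 open.
Each open branch fixes some atoms; the unmentioned ones are free. Counting distinct full assignments: branch {p2=1, p4=0, p5=0} (p3, p1) contributes 4 new; branch {p2=0, p5=0} (p4, p3, p1) contributes 8 new; branch {p3=0, p5=0} (p4, p2, p1) contributes 2 new; branch {p2=1, p3=1, p4=1, p5=1} (p1) contributes 2 new; branch {p1=1, p2=0} (p4, p5, p3) contributes 4 new; branch {p1=1, p5=1} (p4, p2, p3) contributes 3 new; branch {p1=0} (p4, p5, p2, p3) contributes 8 new. Total: 31.

31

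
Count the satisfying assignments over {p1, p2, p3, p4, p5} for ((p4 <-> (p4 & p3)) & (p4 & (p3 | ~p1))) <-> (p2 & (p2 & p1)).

20

Initial set: {(((p4 <-> (p4 & p3)) & (p4 & (p3 | ~p1))) <-> (p2 & (p2 & p1)))}.
(((p4 <-> (p4 & p3)) & (p4 & (p3 | ~p1))) <-> (p2 & (p2 & p1))): β-rule — branch into ((p4 <-> (p4 & p3)) & (p4 & (p3 | ~p1))), (p2 & (p2 & p1))  //  ~((p4 <-> (p4 & p3)) & (p4 & (p3 | ~p1))), ~(p2 & (p2 & p1)).
  branch 1 (add ((p4 <-> (p4 & p3)) & (p4 & (p3 | ~p1))), (p2 & (p2 & p1))):
    ((p4 <-> (p4 & p3)) & (p4 & (p3 | ~p1))): α-rule — add (p4 <-> (p4 & p3)), (p4 & (p3 | ~p1)).
    (p2 & (p2 & p1)): α-rule — add p2, (p2 & p1).
    (p4 & (p3 | ~p1)): α-rule — add p4, (p3 | ~p1).
    (p2 & p1): α-rule — add p2, p1.
    (p4 <-> (p4 & p3)): β-rule — branch into p4, (p4 & p3)  //  ~p4, ~(p4 & p3).
      branch 1.1 (add p4, (p4 & p3)):
        (p4 & p3): α-rule — add p4, p3.
        (p3 | ~p1): β-rule — branch into p3  //  ~p1.
          branch 1.1.1 (add p3):
            ○ open, literals {p1=1, p2=1, p3=1, p4=1}.
          branch 1.1.2 (add ~p1):
            × closes — contains both p1 and ~p1.
      branch 1.2 (add ~p4, ~(p4 & p3)):
        × closes — contains both p4 and ~p4.
  branch 2 (add ~((p4 <-> (p4 & p3)) & (p4 & (p3 | ~p1))), ~(p2 & (p2 & p1))):
    ~((p4 <-> (p4 & p3)) & (p4 & (p3 | ~p1))): β-rule — branch into ~(p4 <-> (p4 & p3))  //  ~(p4 & (p3 | ~p1)).
      branch 2.1 (add ~(p4 <-> (p4 & p3))):
        ~(p2 & (p2 & p1)): β-rule — branch into ~p2  //  ~(p2 & p1).
          branch 2.1.1 (add ~p2):
            ~(p4 <-> (p4 & p3)): β-rule — branch into p4, ~(p4 & p3)  //  ~p4, (p4 & p3).
              branch 2.1.1.1 (add p4, ~(p4 & p3)):
                ~(p4 & p3): β-rule — branch into ~p4  //  ~p3.
                  branch 2.1.1.1.1 (add ~p4):
                    × closes — contains both p4 and ~p4.
                  branch 2.1.1.1.2 (add ~p3):
                    ○ open, literals {p2=0, p3=0, p4=1}.
              branch 2.1.1.2 (add ~p4, (p4 & p3)):
                (p4 & p3): α-rule — add p4, p3.
                × closes — contains both p4 and ~p4.
          branch 2.1.2 (add ~(p2 & p1)):
            ~(p4 <-> (p4 & p3)): β-rule — branch into p4, ~(p4 & p3)  //  ~p4, (p4 & p3).
              branch 2.1.2.1 (add p4, ~(p4 & p3)):
                ~(p2 & p1): β-rule — branch into ~p2  //  ~p1.
                  branch 2.1.2.1.1 (add ~p2):
                    ~(p4 & p3): β-rule — branch into ~p4  //  ~p3.
                      branch 2.1.2.1.1.1 (add ~p4):
                        × closes — contains both p4 and ~p4.
                      branch 2.1.2.1.1.2 (add ~p3):
                        ○ open, literals {p2=0, p3=0, p4=1}.
                  branch 2.1.2.1.2 (add ~p1):
                    ~(p4 & p3): β-rule — branch into ~p4  //  ~p3.
                      branch 2.1.2.1.2.1 (add ~p4):
                        × closes — contains both p4 and ~p4.
                      branch 2.1.2.1.2.2 (add ~p3):
                        ○ open, literals {p1=0, p3=0, p4=1}.
              branch 2.1.2.2 (add ~p4, (p4 & p3)):
                (p4 & p3): α-rule — add p4, p3.
                × closes — contains both p4 and ~p4.
      branch 2.2 (add ~(p4 & (p3 | ~p1))):
        ~(p2 & (p2 & p1)): β-rule — branch into ~p2  //  ~(p2 & p1).
          branch 2.2.1 (add ~p2):
            ~(p4 & (p3 | ~p1)): β-rule — branch into ~p4  //  ~(p3 | ~p1).
              branch 2.2.1.1 (add ~p4):
                ○ open, literals {p2=0, p4=0}.
              branch 2.2.1.2 (add ~(p3 | ~p1)):
                ~(p3 | ~p1): α-rule — add ~p3, ~~p1.
                ○ open, literals {p1=1, p2=0, p3=0}.
          branch 2.2.2 (add ~(p2 & p1)):
            ~(p4 & (p3 | ~p1)): β-rule — branch into ~p4  //  ~(p3 | ~p1).
              branch 2.2.2.1 (add ~p4):
                ~(p2 & p1): β-rule — branch into ~p2  //  ~p1.
                  branch 2.2.2.1.1 (add ~p2):
                    ○ open, literals {p2=0, p4=0}.
                  branch 2.2.2.1.2 (add ~p1):
                    ○ open, literals {p1=0, p4=0}.
              branch 2.2.2.2 (add ~(p3 | ~p1)):
                ~(p3 | ~p1): α-rule — add ~p3, ~~p1.
                ~(p2 & p1): β-rule — branch into ~p2  //  ~p1.
                  branch 2.2.2.2.1 (add ~p2):
                    ○ open, literals {p1=1, p2=0, p3=0}.
                  branch 2.2.2.2.2 (add ~p1):
                    × closes — contains both p1 and ~p1.
8 branches closed, 9 open.
Each open branch fixes some atoms; the unmentioned ones are free. Counting distinct full assignments: branch {p1=1, p2=1, p3=1, p4=1} (p5) contributes 2 new; branch {p2=0, p3=0, p4=1} (p1, p5) contributes 4 new; branch {p2=0, p3=0, p4=1} (p1, p5) contributes 0 new; branch {p1=0, p3=0, p4=1} (p2, p5) contributes 2 new; branch {p2=0, p4=0} (p1, p3, p5) contributes 8 new; branch {p1=1, p2=0, p3=0} (p4, p5) contributes 0 new; branch {p2=0, p4=0} (p1, p3, p5) contributes 0 new; branch {p1=0, p4=0} (p2, p3, p5) contributes 4 new; branch {p1=1, p2=0, p3=0} (p4, p5) contributes 0 new. Total: 20.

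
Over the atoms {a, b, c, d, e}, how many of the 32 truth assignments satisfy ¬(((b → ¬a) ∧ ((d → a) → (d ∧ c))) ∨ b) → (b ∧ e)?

22

Initial set: {T (¬(((b → ¬a) ∧ ((d → a) → (d ∧ c))) ∨ b) → (b ∧ e))}.
T (¬(((b → ¬a) ∧ ((d → a) → (d ∧ c))) ∨ b) → (b ∧ e)): β-rule — branch into F ¬(((b → ¬a) ∧ ((d → a) → (d ∧ c))) ∨ b)  //  T (b ∧ e).
  branch 1 (add F ¬(((b → ¬a) ∧ ((d → a) → (d ∧ c))) ∨ b)):
    F ¬(((b → ¬a) ∧ ((d → a) → (d ∧ c))) ∨ b): β-rule — branch into T ((b → ¬a) ∧ ((d → a) → (d ∧ c)))  //  T b.
      branch 1.1 (add T ((b → ¬a) ∧ ((d → a) → (d ∧ c)))):
        T ((b → ¬a) ∧ ((d → a) → (d ∧ c))): α-rule — add T (b → ¬a), T ((d → a) → (d ∧ c)).
        T (b → ¬a): β-rule — branch into F b  //  T ¬a.
          branch 1.1.1 (add F b):
            T ((d → a) → (d ∧ c)): β-rule — branch into F (d → a)  //  T (d ∧ c).
              branch 1.1.1.1 (add F (d → a)):
                F (d → a): α-rule — add T d, F a.
                ○ open, literals {a=F, b=F, d=T}.
              branch 1.1.1.2 (add T (d ∧ c)):
                T (d ∧ c): α-rule — add T d, T c.
                ○ open, literals {b=F, c=T, d=T}.
          branch 1.1.2 (add T ¬a):
            T ((d → a) → (d ∧ c)): β-rule — branch into F (d → a)  //  T (d ∧ c).
              branch 1.1.2.1 (add F (d → a)):
                F (d → a): α-rule — add T d, F a.
                ○ open, literals {a=F, d=T}.
              branch 1.1.2.2 (add T (d ∧ c)):
                T (d ∧ c): α-rule — add T d, T c.
                ○ open, literals {a=F, c=T, d=T}.
      branch 1.2 (add T b):
        ○ open, literals {b=T}.
  branch 2 (add T (b ∧ e)):
    T (b ∧ e): α-rule — add T b, T e.
    ○ open, literals {b=T, e=T}.
0 branches closed, 6 open.
Each open branch fixes some atoms; the unmentioned ones are free. Counting distinct full assignments: branch {a=F, b=F, d=T} (c, e) contributes 4 new; branch {b=F, c=T, d=T} (a, e) contributes 2 new; branch {a=F, d=T} (b, c, e) contributes 4 new; branch {a=F, c=T, d=T} (b, e) contributes 0 new; branch {b=T} (a, c, d, e) contributes 12 new; branch {b=T, e=T} (a, c, d) contributes 0 new. Total: 22.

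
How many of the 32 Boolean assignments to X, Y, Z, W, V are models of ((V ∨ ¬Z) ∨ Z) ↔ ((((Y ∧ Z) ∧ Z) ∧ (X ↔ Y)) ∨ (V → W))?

25

Initial set: {T (((V ∨ ¬Z) ∨ Z) ↔ ((((Y ∧ Z) ∧ Z) ∧ (X ↔ Y)) ∨ (V → W)))}.
T (((V ∨ ¬Z) ∨ Z) ↔ ((((Y ∧ Z) ∧ Z) ∧ (X ↔ Y)) ∨ (V → W))): β-rule — branch into T ((V ∨ ¬Z) ∨ Z), T ((((Y ∧ Z) ∧ Z) ∧ (X ↔ Y)) ∨ (V → W))  //  F ((V ∨ ¬Z) ∨ Z), F ((((Y ∧ Z) ∧ Z) ∧ (X ↔ Y)) ∨ (V → W)).
  branch 1 (add T ((V ∨ ¬Z) ∨ Z), T ((((Y ∧ Z) ∧ Z) ∧ (X ↔ Y)) ∨ (V → W))):
    T ((V ∨ ¬Z) ∨ Z): β-rule — branch into T (V ∨ ¬Z)  //  T Z.
      branch 1.1 (add T (V ∨ ¬Z)):
        T ((((Y ∧ Z) ∧ Z) ∧ (X ↔ Y)) ∨ (V → W)): β-rule — branch into T (((Y ∧ Z) ∧ Z) ∧ (X ↔ Y))  //  T (V → W).
          branch 1.1.1 (add T (((Y ∧ Z) ∧ Z) ∧ (X ↔ Y))):
            T (((Y ∧ Z) ∧ Z) ∧ (X ↔ Y)): α-rule — add T ((Y ∧ Z) ∧ Z), T (X ↔ Y).
            T ((Y ∧ Z) ∧ Z): α-rule — add T (Y ∧ Z), T Z.
            T (Y ∧ Z): α-rule — add T Y, T Z.
            T (V ∨ ¬Z): β-rule — branch into T V  //  T ¬Z.
              branch 1.1.1.1 (add T V):
                T (X ↔ Y): β-rule — branch into T X, T Y  //  F X, F Y.
                  branch 1.1.1.1.1 (add T X, T Y):
                    ○ open, literals {V=1, X=1, Y=1, Z=1}.
                  branch 1.1.1.1.2 (add F X, F Y):
                    × closes — contains both Y and ¬Y.
              branch 1.1.1.2 (add T ¬Z):
                × closes — contains both Z and ¬Z.
          branch 1.1.2 (add T (V → W)):
            T (V ∨ ¬Z): β-rule — branch into T V  //  T ¬Z.
              branch 1.1.2.1 (add T V):
                T (V → W): β-rule — branch into F V  //  T W.
                  branch 1.1.2.1.1 (add F V):
                    × closes — contains both V and ¬V.
                  branch 1.1.2.1.2 (add T W):
                    ○ open, literals {V=1, W=1}.
              branch 1.1.2.2 (add T ¬Z):
                T (V → W): β-rule — branch into F V  //  T W.
                  branch 1.1.2.2.1 (add F V):
                    ○ open, literals {V=0, Z=0}.
                  branch 1.1.2.2.2 (add T W):
                    ○ open, literals {W=1, Z=0}.
      branch 1.2 (add T Z):
        T ((((Y ∧ Z) ∧ Z) ∧ (X ↔ Y)) ∨ (V → W)): β-rule — branch into T (((Y ∧ Z) ∧ Z) ∧ (X ↔ Y))  //  T (V → W).
          branch 1.2.1 (add T (((Y ∧ Z) ∧ Z) ∧ (X ↔ Y))):
            T (((Y ∧ Z) ∧ Z) ∧ (X ↔ Y)): α-rule — add T ((Y ∧ Z) ∧ Z), T (X ↔ Y).
            T ((Y ∧ Z) ∧ Z): α-rule — add T (Y ∧ Z), T Z.
            T (Y ∧ Z): α-rule — add T Y, T Z.
            T (X ↔ Y): β-rule — branch into T X, T Y  //  F X, F Y.
              branch 1.2.1.1 (add T X, T Y):
                ○ open, literals {X=1, Y=1, Z=1}.
              branch 1.2.1.2 (add F X, F Y):
                × closes — contains both Y and ¬Y.
          branch 1.2.2 (add T (V → W)):
            T (V → W): β-rule — branch into F V  //  T W.
              branch 1.2.2.1 (add F V):
                ○ open, literals {V=0, Z=1}.
              branch 1.2.2.2 (add T W):
                ○ open, literals {W=1, Z=1}.
  branch 2 (add F ((V ∨ ¬Z) ∨ Z), F ((((Y ∧ Z) ∧ Z) ∧ (X ↔ Y)) ∨ (V → W))):
    F ((V ∨ ¬Z) ∨ Z): α-rule — add F (V ∨ ¬Z), F Z.
    F ((((Y ∧ Z) ∧ Z) ∧ (X ↔ Y)) ∨ (V → W)): α-rule — add F (((Y ∧ Z) ∧ Z) ∧ (X ↔ Y)), F (V → W).
    F (V ∨ ¬Z): α-rule — add F V, F ¬Z.
    × closes — contains both Z and ¬Z.
5 branches closed, 7 open.
Each open branch fixes some atoms; the unmentioned ones are free. Counting distinct full assignments: branch {V=1, X=1, Y=1, Z=1} (W) contributes 2 new; branch {V=1, W=1} (X, Y, Z) contributes 7 new; branch {V=0, Z=0} (X, Y, W) contributes 8 new; branch {W=1, Z=0} (X, Y, V) contributes 0 new; branch {X=1, Y=1, Z=1} (W, V) contributes 2 new; branch {V=0, Z=1} (X, Y, W) contributes 6 new; branch {W=1, Z=1} (X, Y, V) contributes 0 new. Total: 25.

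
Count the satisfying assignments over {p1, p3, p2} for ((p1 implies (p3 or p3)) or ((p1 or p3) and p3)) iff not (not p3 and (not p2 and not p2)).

6

Initial set: {(((p1 implies (p3 or p3)) or ((p1 or p3) and p3)) iff not (not p3 and (not p2 and not p2)))}.
(((p1 implies (p3 or p3)) or ((p1 or p3) and p3)) iff not (not p3 and (not p2 and not p2))): β-rule — branch into ((p1 implies (p3 or p3)) or ((p1 or p3) and p3)), not (not p3 and (not p2 and not p2))  //  not ((p1 implies (p3 or p3)) or ((p1 or p3) and p3)), not not (not p3 and (not p2 and not p2)).
  branch 1 (add ((p1 implies (p3 or p3)) or ((p1 or p3) and p3)), not (not p3 and (not p2 and not p2))):
    ((p1 implies (p3 or p3)) or ((p1 or p3) and p3)): β-rule — branch into (p1 implies (p3 or p3))  //  ((p1 or p3) and p3).
      branch 1.1 (add (p1 implies (p3 or p3))):
        not (not p3 and (not p2 and not p2)): β-rule — branch into not not p3  //  not (not p2 and not p2).
          branch 1.1.1 (add not not p3):
            (p1 implies (p3 or p3)): β-rule — branch into not p1  //  (p3 or p3).
              branch 1.1.1.1 (add not p1):
                ○ open, literals {p1=0, p3=1}.
              branch 1.1.1.2 (add (p3 or p3)):
                (p3 or p3): β-rule — branch into p3  //  p3.
                  branch 1.1.1.2.1 (add p3):
                    ○ open, literals {p3=1}.
                  branch 1.1.1.2.2 (add p3):
                    ○ open, literals {p3=1}.
          branch 1.1.2 (add not (not p2 and not p2)):
            (p1 implies (p3 or p3)): β-rule — branch into not p1  //  (p3 or p3).
              branch 1.1.2.1 (add not p1):
                not (not p2 and not p2): β-rule — branch into not not p2  //  not not p2.
                  branch 1.1.2.1.1 (add not not p2):
                    ○ open, literals {p1=0, p2=1}.
                  branch 1.1.2.1.2 (add not not p2):
                    ○ open, literals {p1=0, p2=1}.
              branch 1.1.2.2 (add (p3 or p3)):
                not (not p2 and not p2): β-rule — branch into not not p2  //  not not p2.
                  branch 1.1.2.2.1 (add not not p2):
                    (p3 or p3): β-rule — branch into p3  //  p3.
                      branch 1.1.2.2.1.1 (add p3):
                        ○ open, literals {p2=1, p3=1}.
                      branch 1.1.2.2.1.2 (add p3):
                        ○ open, literals {p2=1, p3=1}.
                  branch 1.1.2.2.2 (add not not p2):
                    (p3 or p3): β-rule — branch into p3  //  p3.
                      branch 1.1.2.2.2.1 (add p3):
                        ○ open, literals {p2=1, p3=1}.
                      branch 1.1.2.2.2.2 (add p3):
                        ○ open, literals {p2=1, p3=1}.
      branch 1.2 (add ((p1 or p3) and p3)):
        ((p1 or p3) and p3): α-rule — add (p1 or p3), p3.
        not (not p3 and (not p2 and not p2)): β-rule — branch into not not p3  //  not (not p2 and not p2).
          branch 1.2.1 (add not not p3):
            (p1 or p3): β-rule — branch into p1  //  p3.
              branch 1.2.1.1 (add p1):
                ○ open, literals {p1=1, p3=1}.
              branch 1.2.1.2 (add p3):
                ○ open, literals {p3=1}.
          branch 1.2.2 (add not (not p2 and not p2)):
            (p1 or p3): β-rule — branch into p1  //  p3.
              branch 1.2.2.1 (add p1):
                not (not p2 and not p2): β-rule — branch into not not p2  //  not not p2.
                  branch 1.2.2.1.1 (add not not p2):
                    ○ open, literals {p1=1, p2=1, p3=1}.
                  branch 1.2.2.1.2 (add not not p2):
                    ○ open, literals {p1=1, p2=1, p3=1}.
              branch 1.2.2.2 (add p3):
                not (not p2 and not p2): β-rule — branch into not not p2  //  not not p2.
                  branch 1.2.2.2.1 (add not not p2):
                    ○ open, literals {p2=1, p3=1}.
                  branch 1.2.2.2.2 (add not not p2):
                    ○ open, literals {p2=1, p3=1}.
  branch 2 (add not ((p1 implies (p3 or p3)) or ((p1 or p3) and p3)), not not (not p3 and (not p2 and not p2))):
    not ((p1 implies (p3 or p3)) or ((p1 or p3) and p3)): α-rule — add not (p1 implies (p3 or p3)), not ((p1 or p3) and p3).
    not not (not p3 and (not p2 and not p2)): α-rule — add not p3, (not p2 and not p2).
    not (p1 implies (p3 or p3)): α-rule — add p1, not (p3 or p3).
    (not p2 and not p2): α-rule — add not p2, not p2.
    not (p3 or p3): α-rule — add not p3, not p3.
    not ((p1 or p3) and p3): β-rule — branch into not (p1 or p3)  //  not p3.
      branch 2.1 (add not (p1 or p3)):
        not (p1 or p3): α-rule — add not p1, not p3.
        × closes — contains both p1 and not p1.
      branch 2.2 (add not p3):
        ○ open, literals {p1=1, p2=0, p3=0}.
1 branch closed, 16 open.
Each open branch fixes some atoms; the unmentioned ones are free. Counting distinct full assignments: branch {p1=0, p3=1} (p2) contributes 2 new; branch {p3=1} (p1, p2) contributes 2 new; branch {p3=1} (p1, p2) contributes 0 new; branch {p1=0, p2=1} (p3) contributes 1 new; branch {p1=0, p2=1} (p3) contributes 0 new; branch {p2=1, p3=1} (p1) contributes 0 new; branch {p2=1, p3=1} (p1) contributes 0 new; branch {p2=1, p3=1} (p1) contributes 0 new; branch {p2=1, p3=1} (p1) contributes 0 new; branch {p1=1, p3=1} (p2) contributes 0 new; branch {p3=1} (p1, p2) contributes 0 new; branch {p1=1, p2=1, p3=1} (none free) contributes 0 new; branch {p1=1, p2=1, p3=1} (none free) contributes 0 new; branch {p2=1, p3=1} (p1) contributes 0 new; branch {p2=1, p3=1} (p1) contributes 0 new; branch {p1=1, p2=0, p3=0} (none free) contributes 1 new. Total: 6.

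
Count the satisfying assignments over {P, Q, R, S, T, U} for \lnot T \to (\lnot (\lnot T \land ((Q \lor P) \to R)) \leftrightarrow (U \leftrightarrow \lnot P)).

48

Initial set: {(\lnot T \to (\lnot (\lnot T \land ((Q \lor P) \to R)) \leftrightarrow (U \leftrightarrow \lnot P)))}.
(\lnot T \to (\lnot (\lnot T \land ((Q \lor P) \to R)) \leftrightarrow (U \leftrightarrow \lnot P))): β-rule — branch into \lnot \lnot T  //  (\lnot (\lnot T \land ((Q \lor P) \to R)) \leftrightarrow (U \leftrightarrow \lnot P)).
  branch 1 (add \lnot \lnot T):
    ○ open, literals {T=T}.
  branch 2 (add (\lnot (\lnot T \land ((Q \lor P) \to R)) \leftrightarrow (U \leftrightarrow \lnot P))):
    (\lnot (\lnot T \land ((Q \lor P) \to R)) \leftrightarrow (U \leftrightarrow \lnot P)): β-rule — branch into \lnot (\lnot T \land ((Q \lor P) \to R)), (U \leftrightarrow \lnot P)  //  \lnot \lnot (\lnot T \land ((Q \lor P) \to R)), \lnot (U \leftrightarrow \lnot P).
      branch 2.1 (add \lnot (\lnot T \land ((Q \lor P) \to R)), (U \leftrightarrow \lnot P)):
        \lnot (\lnot T \land ((Q \lor P) \to R)): β-rule — branch into \lnot \lnot T  //  \lnot ((Q \lor P) \to R).
          branch 2.1.1 (add \lnot \lnot T):
            (U \leftrightarrow \lnot P): β-rule — branch into U, \lnot P  //  \lnot U, \lnot \lnot P.
              branch 2.1.1.1 (add U, \lnot P):
                ○ open, literals {P=F, T=T, U=T}.
              branch 2.1.1.2 (add \lnot U, \lnot \lnot P):
                ○ open, literals {P=T, T=T, U=F}.
          branch 2.1.2 (add \lnot ((Q \lor P) \to R)):
            \lnot ((Q \lor P) \to R): α-rule — add (Q \lor P), \lnot R.
            (U \leftrightarrow \lnot P): β-rule — branch into U, \lnot P  //  \lnot U, \lnot \lnot P.
              branch 2.1.2.1 (add U, \lnot P):
                (Q \lor P): β-rule — branch into Q  //  P.
                  branch 2.1.2.1.1 (add Q):
                    ○ open, literals {P=F, Q=T, R=F, U=T}.
                  branch 2.1.2.1.2 (add P):
                    × closes — contains both P and \lnot P.
              branch 2.1.2.2 (add \lnot U, \lnot \lnot P):
                (Q \lor P): β-rule — branch into Q  //  P.
                  branch 2.1.2.2.1 (add Q):
                    ○ open, literals {P=T, Q=T, R=F, U=F}.
                  branch 2.1.2.2.2 (add P):
                    ○ open, literals {P=T, R=F, U=F}.
      branch 2.2 (add \lnot \lnot (\lnot T \land ((Q \lor P) \to R)), \lnot (U \leftrightarrow \lnot P)):
        \lnot \lnot (\lnot T \land ((Q \lor P) \to R)): α-rule — add \lnot T, ((Q \lor P) \to R).
        \lnot (U \leftrightarrow \lnot P): β-rule — branch into U, \lnot \lnot P  //  \lnot U, \lnot P.
          branch 2.2.1 (add U, \lnot \lnot P):
            ((Q \lor P) \to R): β-rule — branch into \lnot (Q \lor P)  //  R.
              branch 2.2.1.1 (add \lnot (Q \lor P)):
                \lnot (Q \lor P): α-rule — add \lnot Q, \lnot P.
                × closes — contains both P and \lnot P.
              branch 2.2.1.2 (add R):
                ○ open, literals {P=T, R=T, T=F, U=T}.
          branch 2.2.2 (add \lnot U, \lnot P):
            ((Q \lor P) \to R): β-rule — branch into \lnot (Q \lor P)  //  R.
              branch 2.2.2.1 (add \lnot (Q \lor P)):
                \lnot (Q \lor P): α-rule — add \lnot Q, \lnot P.
                ○ open, literals {P=F, Q=F, T=F, U=F}.
              branch 2.2.2.2 (add R):
                ○ open, literals {P=F, R=T, T=F, U=F}.
2 branches closed, 9 open.
Each open branch fixes some atoms; the unmentioned ones are free. Counting distinct full assignments: branch {T=T} (P, Q, R, S, U) contributes 32 new; branch {P=F, T=T, U=T} (Q, R, S) contributes 0 new; branch {P=T, T=T, U=F} (Q, R, S) contributes 0 new; branch {P=F, Q=T, R=F, U=T} (S, T) contributes 2 new; branch {P=T, Q=T, R=F, U=F} (S, T) contributes 2 new; branch {P=T, R=F, U=F} (Q, S, T) contributes 2 new; branch {P=T, R=T, T=F, U=T} (Q, S) contributes 4 new; branch {P=F, Q=F, T=F, U=F} (R, S) contributes 4 new; branch {P=F, R=T, T=F, U=F} (Q, S) contributes 2 new. Total: 48.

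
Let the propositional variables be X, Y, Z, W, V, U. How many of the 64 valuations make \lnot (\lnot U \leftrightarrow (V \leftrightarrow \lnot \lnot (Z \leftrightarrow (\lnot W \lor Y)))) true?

Initial set: {T \lnot (\lnot U \leftrightarrow (V \leftrightarrow \lnot \lnot (Z \leftrightarrow (\lnot W \lor Y))))}.
T \lnot (\lnot U \leftrightarrow (V \leftrightarrow \lnot \lnot (Z \leftrightarrow (\lnot W \lor Y)))): β-rule — branch into T \lnot U, F (V \leftrightarrow \lnot \lnot (Z \leftrightarrow (\lnot W \lor Y)))  //  F \lnot U, T (V \leftrightarrow \lnot \lnot (Z \leftrightarrow (\lnot W \lor Y))).
  branch 1 (add T \lnot U, F (V \leftrightarrow \lnot \lnot (Z \leftrightarrow (\lnot W \lor Y)))):
    F (V \leftrightarrow \lnot \lnot (Z \leftrightarrow (\lnot W \lor Y))): β-rule — branch into T V, F \lnot \lnot (Z \leftrightarrow (\lnot W \lor Y))  //  F V, T \lnot \lnot (Z \leftrightarrow (\lnot W \lor Y)).
      branch 1.1 (add T V, F \lnot \lnot (Z \leftrightarrow (\lnot W \lor Y))):
        F \lnot \lnot (Z \leftrightarrow (\lnot W \lor Y)): drop double negation, giving F (Z \leftrightarrow (\lnot W \lor Y)).
        F (Z \leftrightarrow (\lnot W \lor Y)): β-rule — branch into T Z, F (\lnot W \lor Y)  //  F Z, T (\lnot W \lor Y).
          branch 1.1.1 (add T Z, F (\lnot W \lor Y)):
            F (\lnot W \lor Y): α-rule — add F \lnot W, F Y.
            ○ open, literals {U=F, V=T, W=T, Y=F, Z=T}.
          branch 1.1.2 (add F Z, T (\lnot W \lor Y)):
            T (\lnot W \lor Y): β-rule — branch into T \lnot W  //  T Y.
              branch 1.1.2.1 (add T \lnot W):
                ○ open, literals {U=F, V=T, W=F, Z=F}.
              branch 1.1.2.2 (add T Y):
                ○ open, literals {U=F, V=T, Y=T, Z=F}.
      branch 1.2 (add F V, T \lnot \lnot (Z \leftrightarrow (\lnot W \lor Y))):
        T \lnot \lnot (Z \leftrightarrow (\lnot W \lor Y)): drop double negation, giving T (Z \leftrightarrow (\lnot W \lor Y)).
        T (Z \leftrightarrow (\lnot W \lor Y)): β-rule — branch into T Z, T (\lnot W \lor Y)  //  F Z, F (\lnot W \lor Y).
          branch 1.2.1 (add T Z, T (\lnot W \lor Y)):
            T (\lnot W \lor Y): β-rule — branch into T \lnot W  //  T Y.
              branch 1.2.1.1 (add T \lnot W):
                ○ open, literals {U=F, V=F, W=F, Z=T}.
              branch 1.2.1.2 (add T Y):
                ○ open, literals {U=F, V=F, Y=T, Z=T}.
          branch 1.2.2 (add F Z, F (\lnot W \lor Y)):
            F (\lnot W \lor Y): α-rule — add F \lnot W, F Y.
            ○ open, literals {U=F, V=F, W=T, Y=F, Z=F}.
  branch 2 (add F \lnot U, T (V \leftrightarrow \lnot \lnot (Z \leftrightarrow (\lnot W \lor Y)))):
    T (V \leftrightarrow \lnot \lnot (Z \leftrightarrow (\lnot W \lor Y))): β-rule — branch into T V, T \lnot \lnot (Z \leftrightarrow (\lnot W \lor Y))  //  F V, F \lnot \lnot (Z \leftrightarrow (\lnot W \lor Y)).
      branch 2.1 (add T V, T \lnot \lnot (Z \leftrightarrow (\lnot W \lor Y))):
        T \lnot \lnot (Z \leftrightarrow (\lnot W \lor Y)): drop double negation, giving T (Z \leftrightarrow (\lnot W \lor Y)).
        T (Z \leftrightarrow (\lnot W \lor Y)): β-rule — branch into T Z, T (\lnot W \lor Y)  //  F Z, F (\lnot W \lor Y).
          branch 2.1.1 (add T Z, T (\lnot W \lor Y)):
            T (\lnot W \lor Y): β-rule — branch into T \lnot W  //  T Y.
              branch 2.1.1.1 (add T \lnot W):
                ○ open, literals {U=T, V=T, W=F, Z=T}.
              branch 2.1.1.2 (add T Y):
                ○ open, literals {U=T, V=T, Y=T, Z=T}.
          branch 2.1.2 (add F Z, F (\lnot W \lor Y)):
            F (\lnot W \lor Y): α-rule — add F \lnot W, F Y.
            ○ open, literals {U=T, V=T, W=T, Y=F, Z=F}.
      branch 2.2 (add F V, F \lnot \lnot (Z \leftrightarrow (\lnot W \lor Y))):
        F \lnot \lnot (Z \leftrightarrow (\lnot W \lor Y)): drop double negation, giving F (Z \leftrightarrow (\lnot W \lor Y)).
        F (Z \leftrightarrow (\lnot W \lor Y)): β-rule — branch into T Z, F (\lnot W \lor Y)  //  F Z, T (\lnot W \lor Y).
          branch 2.2.1 (add T Z, F (\lnot W \lor Y)):
            F (\lnot W \lor Y): α-rule — add F \lnot W, F Y.
            ○ open, literals {U=T, V=F, W=T, Y=F, Z=T}.
          branch 2.2.2 (add F Z, T (\lnot W \lor Y)):
            T (\lnot W \lor Y): β-rule — branch into T \lnot W  //  T Y.
              branch 2.2.2.1 (add T \lnot W):
                ○ open, literals {U=T, V=F, W=F, Z=F}.
              branch 2.2.2.2 (add T Y):
                ○ open, literals {U=T, V=F, Y=T, Z=F}.
0 branches closed, 12 open.
Each open branch fixes some atoms; the unmentioned ones are free. Counting distinct full assignments: branch {U=F, V=T, W=T, Y=F, Z=T} (X) contributes 2 new; branch {U=F, V=T, W=F, Z=F} (X, Y) contributes 4 new; branch {U=F, V=T, Y=T, Z=F} (X, W) contributes 2 new; branch {U=F, V=F, W=F, Z=T} (X, Y) contributes 4 new; branch {U=F, V=F, Y=T, Z=T} (X, W) contributes 2 new; branch {U=F, V=F, W=T, Y=F, Z=F} (X) contributes 2 new; branch {U=T, V=T, W=F, Z=T} (X, Y) contributes 4 new; branch {U=T, V=T, Y=T, Z=T} (X, W) contributes 2 new; branch {U=T, V=T, W=T, Y=F, Z=F} (X) contributes 2 new; branch {U=T, V=F, W=T, Y=F, Z=T} (X) contributes 2 new; branch {U=T, V=F, W=F, Z=F} (X, Y) contributes 4 new; branch {U=T, V=F, Y=T, Z=F} (X, W) contributes 2 new. Total: 32.

32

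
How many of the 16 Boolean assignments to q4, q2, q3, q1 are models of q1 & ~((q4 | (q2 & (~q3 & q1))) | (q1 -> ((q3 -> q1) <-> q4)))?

Initial set: {(q1 & ~((q4 | (q2 & (~q3 & q1))) | (q1 -> ((q3 -> q1) <-> q4))))}.
(q1 & ~((q4 | (q2 & (~q3 & q1))) | (q1 -> ((q3 -> q1) <-> q4)))): α-rule — add q1, ~((q4 | (q2 & (~q3 & q1))) | (q1 -> ((q3 -> q1) <-> q4))).
~((q4 | (q2 & (~q3 & q1))) | (q1 -> ((q3 -> q1) <-> q4))): α-rule — add ~(q4 | (q2 & (~q3 & q1))), ~(q1 -> ((q3 -> q1) <-> q4)).
~(q4 | (q2 & (~q3 & q1))): α-rule — add ~q4, ~(q2 & (~q3 & q1)).
~(q1 -> ((q3 -> q1) <-> q4)): α-rule — add q1, ~((q3 -> q1) <-> q4).
~(q2 & (~q3 & q1)): β-rule — branch into ~q2  //  ~(~q3 & q1).
  branch 1 (add ~q2):
    ~((q3 -> q1) <-> q4): β-rule — branch into (q3 -> q1), ~q4  //  ~(q3 -> q1), q4.
      branch 1.1 (add (q3 -> q1), ~q4):
        (q3 -> q1): β-rule — branch into ~q3  //  q1.
          branch 1.1.1 (add ~q3):
            ○ open, literals {q1=1, q2=0, q3=0, q4=0}.
          branch 1.1.2 (add q1):
            ○ open, literals {q1=1, q2=0, q4=0}.
      branch 1.2 (add ~(q3 -> q1), q4):
        × closes — contains both q4 and ~q4.
  branch 2 (add ~(~q3 & q1)):
    ~((q3 -> q1) <-> q4): β-rule — branch into (q3 -> q1), ~q4  //  ~(q3 -> q1), q4.
      branch 2.1 (add (q3 -> q1), ~q4):
        ~(~q3 & q1): β-rule — branch into ~~q3  //  ~q1.
          branch 2.1.1 (add ~~q3):
            (q3 -> q1): β-rule — branch into ~q3  //  q1.
              branch 2.1.1.1 (add ~q3):
                × closes — contains both q3 and ~q3.
              branch 2.1.1.2 (add q1):
                ○ open, literals {q1=1, q3=1, q4=0}.
          branch 2.1.2 (add ~q1):
            × closes — contains both q1 and ~q1.
      branch 2.2 (add ~(q3 -> q1), q4):
        × closes — contains both q4 and ~q4.
4 branches closed, 3 open.
Each open branch fixes some atoms; the unmentioned ones are free. Counting distinct full assignments: branch {q1=1, q2=0, q3=0, q4=0} (none free) contributes 1 new; branch {q1=1, q2=0, q4=0} (q3) contributes 1 new; branch {q1=1, q3=1, q4=0} (q2) contributes 1 new. Total: 3.

3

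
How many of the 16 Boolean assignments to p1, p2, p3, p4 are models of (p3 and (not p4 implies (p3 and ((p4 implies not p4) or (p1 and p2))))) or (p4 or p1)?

14

Initial set: {((p3 and (not p4 implies (p3 and ((p4 implies not p4) or (p1 and p2))))) or (p4 or p1))}.
((p3 and (not p4 implies (p3 and ((p4 implies not p4) or (p1 and p2))))) or (p4 or p1)): β-rule — branch into (p3 and (not p4 implies (p3 and ((p4 implies not p4) or (p1 and p2)))))  //  (p4 or p1).
  branch 1 (add (p3 and (not p4 implies (p3 and ((p4 implies not p4) or (p1 and p2)))))):
    (p3 and (not p4 implies (p3 and ((p4 implies not p4) or (p1 and p2))))): α-rule — add p3, (not p4 implies (p3 and ((p4 implies not p4) or (p1 and p2)))).
    (not p4 implies (p3 and ((p4 implies not p4) or (p1 and p2)))): β-rule — branch into not not p4  //  (p3 and ((p4 implies not p4) or (p1 and p2))).
      branch 1.1 (add not not p4):
        ○ open, literals {p3=T, p4=T}.
      branch 1.2 (add (p3 and ((p4 implies not p4) or (p1 and p2)))):
        (p3 and ((p4 implies not p4) or (p1 and p2))): α-rule — add p3, ((p4 implies not p4) or (p1 and p2)).
        ((p4 implies not p4) or (p1 and p2)): β-rule — branch into (p4 implies not p4)  //  (p1 and p2).
          branch 1.2.1 (add (p4 implies not p4)):
            (p4 implies not p4): β-rule — branch into not p4  //  not p4.
              branch 1.2.1.1 (add not p4):
                ○ open, literals {p3=T, p4=F}.
              branch 1.2.1.2 (add not p4):
                ○ open, literals {p3=T, p4=F}.
          branch 1.2.2 (add (p1 and p2)):
            (p1 and p2): α-rule — add p1, p2.
            ○ open, literals {p1=T, p2=T, p3=T}.
  branch 2 (add (p4 or p1)):
    (p4 or p1): β-rule — branch into p4  //  p1.
      branch 2.1 (add p4):
        ○ open, literals {p4=T}.
      branch 2.2 (add p1):
        ○ open, literals {p1=T}.
0 branches closed, 6 open.
Each open branch fixes some atoms; the unmentioned ones are free. Counting distinct full assignments: branch {p3=T, p4=T} (p1, p2) contributes 4 new; branch {p3=T, p4=F} (p1, p2) contributes 4 new; branch {p3=T, p4=F} (p1, p2) contributes 0 new; branch {p1=T, p2=T, p3=T} (p4) contributes 0 new; branch {p4=T} (p1, p2, p3) contributes 4 new; branch {p1=T} (p2, p3, p4) contributes 2 new. Total: 14.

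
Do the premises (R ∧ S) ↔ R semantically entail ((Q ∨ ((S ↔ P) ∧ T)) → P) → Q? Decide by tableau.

Initial set: {((R ∧ S) ↔ R); ¬(((Q ∨ ((S ↔ P) ∧ T)) → P) → Q)}.
¬(((Q ∨ ((S ↔ P) ∧ T)) → P) → Q): α-rule — add ((Q ∨ ((S ↔ P) ∧ T)) → P), ¬Q.
((R ∧ S) ↔ R): β-rule — branch into (R ∧ S), R  //  ¬(R ∧ S), ¬R.
  branch 1 (add (R ∧ S), R):
    (R ∧ S): α-rule — add R, S.
    ((Q ∨ ((S ↔ P) ∧ T)) → P): β-rule — branch into ¬(Q ∨ ((S ↔ P) ∧ T))  //  P.
      branch 1.1 (add ¬(Q ∨ ((S ↔ P) ∧ T))):
        ¬(Q ∨ ((S ↔ P) ∧ T)): α-rule — add ¬Q, ¬((S ↔ P) ∧ T).
        ¬((S ↔ P) ∧ T): β-rule — branch into ¬(S ↔ P)  //  ¬T.
          branch 1.1.1 (add ¬(S ↔ P)):
            ¬(S ↔ P): β-rule — branch into S, ¬P  //  ¬S, P.
              branch 1.1.1.1 (add S, ¬P):
                ○ open, literals {P=0, Q=0, R=1, S=1}.
              branch 1.1.1.2 (add ¬S, P):
                × closes — contains both S and ¬S.
          branch 1.1.2 (add ¬T):
            ○ open, literals {Q=0, R=1, S=1, T=0}.
      branch 1.2 (add P):
        ○ open, literals {P=1, Q=0, R=1, S=1}.
  branch 2 (add ¬(R ∧ S), ¬R):
    ((Q ∨ ((S ↔ P) ∧ T)) → P): β-rule — branch into ¬(Q ∨ ((S ↔ P) ∧ T))  //  P.
      branch 2.1 (add ¬(Q ∨ ((S ↔ P) ∧ T))):
        ¬(Q ∨ ((S ↔ P) ∧ T)): α-rule — add ¬Q, ¬((S ↔ P) ∧ T).
        ¬(R ∧ S): β-rule — branch into ¬R  //  ¬S.
          branch 2.1.1 (add ¬R):
            ¬((S ↔ P) ∧ T): β-rule — branch into ¬(S ↔ P)  //  ¬T.
              branch 2.1.1.1 (add ¬(S ↔ P)):
                ¬(S ↔ P): β-rule — branch into S, ¬P  //  ¬S, P.
                  branch 2.1.1.1.1 (add S, ¬P):
                    ○ open, literals {P=0, Q=0, R=0, S=1}.
                  branch 2.1.1.1.2 (add ¬S, P):
                    ○ open, literals {P=1, Q=0, R=0, S=0}.
              branch 2.1.1.2 (add ¬T):
                ○ open, literals {Q=0, R=0, T=0}.
          branch 2.1.2 (add ¬S):
            ¬((S ↔ P) ∧ T): β-rule — branch into ¬(S ↔ P)  //  ¬T.
              branch 2.1.2.1 (add ¬(S ↔ P)):
                ¬(S ↔ P): β-rule — branch into S, ¬P  //  ¬S, P.
                  branch 2.1.2.1.1 (add S, ¬P):
                    × closes — contains both S and ¬S.
                  branch 2.1.2.1.2 (add ¬S, P):
                    ○ open, literals {P=1, Q=0, R=0, S=0}.
              branch 2.1.2.2 (add ¬T):
                ○ open, literals {Q=0, R=0, S=0, T=0}.
      branch 2.2 (add P):
        ¬(R ∧ S): β-rule — branch into ¬R  //  ¬S.
          branch 2.2.1 (add ¬R):
            ○ open, literals {P=1, Q=0, R=0}.
          branch 2.2.2 (add ¬S):
            ○ open, literals {P=1, Q=0, R=0, S=0}.
2 branches closed, 10 open.
An open branch gives a countermodel: P=0, Q=0, R=1, S=1 (unmentioned atoms arbitrary); the premises hold there but the conclusion fails.

No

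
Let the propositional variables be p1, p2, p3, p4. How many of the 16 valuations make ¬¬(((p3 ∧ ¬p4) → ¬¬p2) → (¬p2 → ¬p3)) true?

Initial set: {T ¬¬(((p3 ∧ ¬p4) → ¬¬p2) → (¬p2 → ¬p3))}.
T ¬¬(((p3 ∧ ¬p4) → ¬¬p2) → (¬p2 → ¬p3)): drop double negation, giving T (((p3 ∧ ¬p4) → ¬¬p2) → (¬p2 → ¬p3)).
T (((p3 ∧ ¬p4) → ¬¬p2) → (¬p2 → ¬p3)): β-rule — branch into F ((p3 ∧ ¬p4) → ¬¬p2)  //  T (¬p2 → ¬p3).
  branch 1 (add F ((p3 ∧ ¬p4) → ¬¬p2)):
    F ((p3 ∧ ¬p4) → ¬¬p2): α-rule — add T (p3 ∧ ¬p4), F ¬¬p2.
    T (p3 ∧ ¬p4): α-rule — add T p3, T ¬p4.
    F ¬¬p2: drop double negation, giving F p2.
    ○ open, literals {p2=F, p3=T, p4=F}.
  branch 2 (add T (¬p2 → ¬p3)):
    T (¬p2 → ¬p3): β-rule — branch into F ¬p2  //  T ¬p3.
      branch 2.1 (add F ¬p2):
        ○ open, literals {p2=T}.
      branch 2.2 (add T ¬p3):
        ○ open, literals {p3=F}.
0 branches closed, 3 open.
Each open branch fixes some atoms; the unmentioned ones are free. Counting distinct full assignments: branch {p2=F, p3=T, p4=F} (p1) contributes 2 new; branch {p2=T} (p1, p3, p4) contributes 8 new; branch {p3=F} (p1, p2, p4) contributes 4 new. Total: 14.

14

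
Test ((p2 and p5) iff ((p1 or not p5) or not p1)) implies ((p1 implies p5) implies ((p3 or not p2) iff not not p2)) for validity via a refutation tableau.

Not valid

Assume the negation and expand:
Initial set: {not (((p2 and p5) iff ((p1 or not p5) or not p1)) implies ((p1 implies p5) implies ((p3 or not p2) iff not not p2)))}.
not (((p2 and p5) iff ((p1 or not p5) or not p1)) implies ((p1 implies p5) implies ((p3 or not p2) iff not not p2))): α-rule — add ((p2 and p5) iff ((p1 or not p5) or not p1)), not ((p1 implies p5) implies ((p3 or not p2) iff not not p2)).
not ((p1 implies p5) implies ((p3 or not p2) iff not not p2)): α-rule — add (p1 implies p5), not ((p3 or not p2) iff not not p2).
((p2 and p5) iff ((p1 or not p5) or not p1)): β-rule — branch into (p2 and p5), ((p1 or not p5) or not p1)  //  not (p2 and p5), not ((p1 or not p5) or not p1).
  branch 1 (add (p2 and p5), ((p1 or not p5) or not p1)):
    (p2 and p5): α-rule — add p2, p5.
    (p1 implies p5): β-rule — branch into not p1  //  p5.
      branch 1.1 (add not p1):
        not ((p3 or not p2) iff not not p2): β-rule — branch into (p3 or not p2), not not not p2  //  not (p3 or not p2), not not p2.
          branch 1.1.1 (add (p3 or not p2), not not not p2):
            not not not p2: drop double negation, giving not p2.
            × closes — contains both p2 and not p2.
          branch 1.1.2 (add not (p3 or not p2), not not p2):
            not (p3 or not p2): α-rule — add not p3, not not p2.
            not not p2: drop double negation, giving p2.
            ((p1 or not p5) or not p1): β-rule — branch into (p1 or not p5)  //  not p1.
              branch 1.1.2.1 (add (p1 or not p5)):
                (p1 or not p5): β-rule — branch into p1  //  not p5.
                  branch 1.1.2.1.1 (add p1):
                    × closes — contains both p1 and not p1.
                  branch 1.1.2.1.2 (add not p5):
                    × closes — contains both p5 and not p5.
              branch 1.1.2.2 (add not p1):
                ○ open, literals {p1=false, p2=true, p3=false, p5=true}.
      branch 1.2 (add p5):
        not ((p3 or not p2) iff not not p2): β-rule — branch into (p3 or not p2), not not not p2  //  not (p3 or not p2), not not p2.
          branch 1.2.1 (add (p3 or not p2), not not not p2):
            not not not p2: drop double negation, giving not p2.
            × closes — contains both p2 and not p2.
          branch 1.2.2 (add not (p3 or not p2), not not p2):
            not (p3 or not p2): α-rule — add not p3, not not p2.
            not not p2: drop double negation, giving p2.
            ((p1 or not p5) or not p1): β-rule — branch into (p1 or not p5)  //  not p1.
              branch 1.2.2.1 (add (p1 or not p5)):
                (p1 or not p5): β-rule — branch into p1  //  not p5.
                  branch 1.2.2.1.1 (add p1):
                    ○ open, literals {p1=true, p2=true, p3=false, p5=true}.
                  branch 1.2.2.1.2 (add not p5):
                    × closes — contains both p5 and not p5.
              branch 1.2.2.2 (add not p1):
                ○ open, literals {p1=false, p2=true, p3=false, p5=true}.
  branch 2 (add not (p2 and p5), not ((p1 or not p5) or not p1)):
    not ((p1 or not p5) or not p1): α-rule — add not (p1 or not p5), not not p1.
    not (p1 or not p5): α-rule — add not p1, not not p5.
    × closes — contains both p1 and not p1.
6 branches closed, 3 open.
An open branch gives a countermodel: p1=false, p2=true, p3=false, p5=true (unmentioned atoms arbitrary); under it the original formula is false.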